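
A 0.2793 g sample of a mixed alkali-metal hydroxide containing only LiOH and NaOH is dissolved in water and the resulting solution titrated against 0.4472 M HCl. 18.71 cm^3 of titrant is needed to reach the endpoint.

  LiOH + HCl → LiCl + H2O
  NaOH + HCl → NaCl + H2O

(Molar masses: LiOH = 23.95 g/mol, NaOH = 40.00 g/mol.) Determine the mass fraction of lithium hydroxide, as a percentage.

29.59 %

n(HCl) = 0.01871 × 0.4472 = 8.367 × 10^-3 mol
Let x = n(LiOH), y = n(NaOH).
Titrant: 1x + 1y = 8.367 × 10^-3;  mass: 23.95x + 40.00y = 0.2793
Solving, x = 3.451 × 10^-3 mol, y = 4.916 × 10^-3 mol
mass of LiOH = 3.451 × 10^-3 × 23.95 = 0.08265 g
% LiOH = 0.08265 / 0.2793 × 100 = 29.59 %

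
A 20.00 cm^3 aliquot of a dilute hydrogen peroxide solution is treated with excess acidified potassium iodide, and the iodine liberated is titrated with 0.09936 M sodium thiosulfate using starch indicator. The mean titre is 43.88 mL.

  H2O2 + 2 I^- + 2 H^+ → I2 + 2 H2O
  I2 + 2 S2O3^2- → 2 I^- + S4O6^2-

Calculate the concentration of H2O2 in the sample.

0.1090 M

n(S2O3^2-) = 0.04388 × 0.09936 = 4.360 × 10^-3 mol
n(I2) = n(S2O3^2-)/2 = 2.180 × 10^-3 mol
n(H2O2) in the aliquot = 2.180 × 10^-3 mol (1:1 ratio)
[H2O2] = 2.180 × 10^-3 / 0.02000 = 0.1090 mol/L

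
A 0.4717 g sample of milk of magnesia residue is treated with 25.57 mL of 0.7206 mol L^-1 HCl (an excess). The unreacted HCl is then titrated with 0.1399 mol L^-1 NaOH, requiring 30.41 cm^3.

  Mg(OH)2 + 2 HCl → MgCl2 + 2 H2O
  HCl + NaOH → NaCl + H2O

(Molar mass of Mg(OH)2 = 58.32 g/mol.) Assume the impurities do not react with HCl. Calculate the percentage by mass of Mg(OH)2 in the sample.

n(HCl) added = 0.02557 × 0.7206 = 0.01843 mol
n(NaOH) used in back-titration = 0.03041 × 0.1399 = 4.254 × 10^-3 mol
n(HCl) left over = 4.254 × 10^-3 mol (1:1 ratio)
n(HCl) consumed by analyte = 0.01843 − 4.254 × 10^-3 = 0.01417 mol
From the 1:2 ratio, n(Mg(OH)2) = 1/2 × 0.01417 = 7.086 × 10^-3 mol
mass of Mg(OH)2 = 7.086 × 10^-3 × 58.32 = 0.4132 g
% Mg(OH)2 = 0.4132 / 0.4717 × 100 = 87.61 %

87.61 %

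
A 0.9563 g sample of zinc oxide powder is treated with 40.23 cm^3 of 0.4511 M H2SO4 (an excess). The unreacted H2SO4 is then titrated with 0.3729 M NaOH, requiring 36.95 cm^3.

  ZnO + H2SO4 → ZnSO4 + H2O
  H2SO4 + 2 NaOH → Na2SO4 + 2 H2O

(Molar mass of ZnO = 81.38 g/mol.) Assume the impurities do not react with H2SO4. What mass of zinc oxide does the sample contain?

0.9162 g

n(H2SO4) added = 0.04023 × 0.4511 = 0.01815 mol
n(NaOH) used in back-titration = 0.03695 × 0.3729 = 0.01378 mol
From the 1:2 ratio, n(H2SO4) left over = 1/2 × 0.01378 = 6.889 × 10^-3 mol
n(H2SO4) consumed by analyte = 0.01815 − 6.889 × 10^-3 = 0.01126 mol
n(ZnO) = 0.01126 mol (1:1 ratio)
mass of ZnO = 0.01126 × 81.38 = 0.9162 g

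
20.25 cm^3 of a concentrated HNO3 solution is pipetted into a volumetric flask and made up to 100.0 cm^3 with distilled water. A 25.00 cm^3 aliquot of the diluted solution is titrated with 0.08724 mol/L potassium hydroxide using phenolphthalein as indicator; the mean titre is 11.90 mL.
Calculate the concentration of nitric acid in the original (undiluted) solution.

0.2051 mol/L

HNO3 + KOH → KNO3 + H2O
n(KOH) = 0.01190 × 0.08724 = 1.038 × 10^-3 mol
n(HNO3) in the aliquot = 1.038 × 10^-3 mol (1:1 ratio)
[HNO3]_dilute = 1.038 × 10^-3 / 0.02500 = 0.04153 mol/L
Dilution factor = 100.0 / 20.25 = 4.938
[HNO3]_stock = 0.04153 × 4.938 = 0.2051 mol/L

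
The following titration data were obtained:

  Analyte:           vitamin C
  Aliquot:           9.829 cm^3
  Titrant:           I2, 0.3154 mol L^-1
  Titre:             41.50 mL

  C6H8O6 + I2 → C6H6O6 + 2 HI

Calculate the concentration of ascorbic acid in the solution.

1.332 mol/L

n(I2) = 0.04150 L × 0.3154 mol/L = 0.01309 mol
n(C6H8O6) = 0.01309 mol (1:1 mole ratio)
[C6H8O6] = 0.01309 mol / 0.009829 L = 1.332 mol/L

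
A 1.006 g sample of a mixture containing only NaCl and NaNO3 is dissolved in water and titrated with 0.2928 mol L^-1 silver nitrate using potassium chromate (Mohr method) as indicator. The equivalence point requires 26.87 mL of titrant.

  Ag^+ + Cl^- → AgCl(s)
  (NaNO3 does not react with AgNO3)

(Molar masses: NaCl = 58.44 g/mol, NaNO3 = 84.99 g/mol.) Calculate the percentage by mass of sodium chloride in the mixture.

n(AgNO3) = 0.02687 × 0.2928 = 7.868 × 10^-3 mol
Let x = n(NaCl), y = n(NaNO3).
Titrant: 1x = 7.868 × 10^-3;  mass: 58.44x + 84.99y = 1.006
Solving, x = 7.868 × 10^-3 mol, y = 6.427 × 10^-3 mol
mass of NaCl = 7.868 × 10^-3 × 58.44 = 0.4598 g
% NaCl = 0.4598 / 1.006 × 100 = 45.70 %

45.70 %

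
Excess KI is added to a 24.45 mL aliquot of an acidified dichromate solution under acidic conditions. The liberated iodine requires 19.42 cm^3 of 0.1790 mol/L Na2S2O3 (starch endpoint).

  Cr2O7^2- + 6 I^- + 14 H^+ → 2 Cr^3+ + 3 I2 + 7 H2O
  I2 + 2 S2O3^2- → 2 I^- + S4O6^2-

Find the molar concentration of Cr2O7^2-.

0.02370 mol/L

n(S2O3^2-) = 0.01942 × 0.1790 = 3.476 × 10^-3 mol
n(I2) = n(S2O3^2-)/2 = 1.738 × 10^-3 mol
From the 1:3 ratio, n(Cr2O7^2-) in the aliquot = 1/3 × 1.738 × 10^-3 = 5.794 × 10^-4 mol
[Cr2O7^2-] = 5.794 × 10^-4 / 0.02445 = 0.02370 mol/L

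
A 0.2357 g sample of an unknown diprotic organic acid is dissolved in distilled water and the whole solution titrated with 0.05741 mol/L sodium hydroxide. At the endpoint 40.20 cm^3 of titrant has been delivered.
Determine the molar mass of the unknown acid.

n(NaOH) = 0.04020 L × 0.05741 mol/L = 2.308 × 10^-3 mol
From the 1:2 ratio, n(H2A) = 1/2 × 2.308 × 10^-3 = 1.154 × 10^-3 mol
M = m / n = 0.2357 g / 1.154 × 10^-3 mol = 204.3 g/mol

204.3 g/mol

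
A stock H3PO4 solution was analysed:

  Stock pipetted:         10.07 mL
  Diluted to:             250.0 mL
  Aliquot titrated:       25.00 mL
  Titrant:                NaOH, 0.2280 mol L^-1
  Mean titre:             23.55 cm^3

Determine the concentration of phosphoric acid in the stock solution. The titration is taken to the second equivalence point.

H3PO4 + 2 NaOH → Na2HPO4 + 2 H2O
n(NaOH) = 0.02355 × 0.2280 = 5.369 × 10^-3 mol
From the 1:2 ratio, n(H3PO4) in the aliquot = 1/2 × 5.369 × 10^-3 = 2.685 × 10^-3 mol
[H3PO4]_dilute = 2.685 × 10^-3 / 0.02500 = 0.1074 mol/L
Dilution factor = 250.0 / 10.07 = 24.83
[H3PO4]_stock = 0.1074 × 24.83 = 2.666 mol/L

2.666 mol/L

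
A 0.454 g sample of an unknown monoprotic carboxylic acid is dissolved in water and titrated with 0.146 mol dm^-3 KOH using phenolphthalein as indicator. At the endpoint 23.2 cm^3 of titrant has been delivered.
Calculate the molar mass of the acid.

134 g/mol

n(KOH) = 0.0232 L × 0.146 mol/L = 3.39 × 10^-3 mol
n(HA) = 3.39 × 10^-3 mol (1:1 ratio)
M = m / n = 0.454 g / 3.39 × 10^-3 mol = 134 g/mol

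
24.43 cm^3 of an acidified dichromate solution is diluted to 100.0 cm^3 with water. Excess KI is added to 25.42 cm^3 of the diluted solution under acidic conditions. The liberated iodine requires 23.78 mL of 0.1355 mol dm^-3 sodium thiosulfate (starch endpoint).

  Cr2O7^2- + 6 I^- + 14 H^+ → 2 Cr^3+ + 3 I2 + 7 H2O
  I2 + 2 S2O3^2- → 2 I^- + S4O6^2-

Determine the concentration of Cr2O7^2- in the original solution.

0.08648 mol/L

n(S2O3^2-) = 0.02378 × 0.1355 = 3.222 × 10^-3 mol
n(I2) = n(S2O3^2-)/2 = 1.611 × 10^-3 mol
From the 1:3 ratio, n(Cr2O7^2-) in the aliquot = 1/3 × 1.611 × 10^-3 = 5.370 × 10^-4 mol
[Cr2O7^2-]_dilute = 5.370 × 10^-4 / 0.02542 = 0.02113 mol/L
[Cr2O7^2-]_original = 0.02113 × 100.0/24.43 = 0.08648 mol/L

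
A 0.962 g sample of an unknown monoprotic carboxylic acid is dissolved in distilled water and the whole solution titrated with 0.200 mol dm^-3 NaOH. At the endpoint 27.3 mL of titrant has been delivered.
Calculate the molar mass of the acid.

176 g/mol

n(NaOH) = 0.0273 L × 0.200 mol/L = 5.46 × 10^-3 mol
n(HA) = 5.46 × 10^-3 mol (1:1 ratio)
M = m / n = 0.962 g / 5.46 × 10^-3 mol = 176 g/mol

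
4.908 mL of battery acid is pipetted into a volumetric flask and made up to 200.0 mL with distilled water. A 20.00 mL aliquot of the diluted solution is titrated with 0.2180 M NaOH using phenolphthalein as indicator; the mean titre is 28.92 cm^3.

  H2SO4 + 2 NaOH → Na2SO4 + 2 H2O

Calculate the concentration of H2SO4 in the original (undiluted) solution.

n(NaOH) = 0.02892 × 0.2180 = 6.305 × 10^-3 mol
From the 1:2 ratio, n(H2SO4) in the aliquot = 1/2 × 6.305 × 10^-3 = 3.152 × 10^-3 mol
[H2SO4]_dilute = 3.152 × 10^-3 / 0.02000 = 0.1576 mol/L
Dilution factor = 200.0 / 4.908 = 40.75
[H2SO4]_stock = 0.1576 × 40.75 = 6.423 mol/L

6.423 M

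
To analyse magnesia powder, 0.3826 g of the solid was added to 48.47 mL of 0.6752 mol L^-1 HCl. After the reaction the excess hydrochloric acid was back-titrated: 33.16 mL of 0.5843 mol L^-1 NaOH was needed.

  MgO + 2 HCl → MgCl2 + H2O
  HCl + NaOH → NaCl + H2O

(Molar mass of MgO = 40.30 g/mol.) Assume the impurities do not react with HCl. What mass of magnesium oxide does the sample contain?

0.2690 g

n(HCl) added = 0.04847 × 0.6752 = 0.03273 mol
n(NaOH) used in back-titration = 0.03316 × 0.5843 = 0.01938 mol
n(HCl) left over = 0.01938 mol (1:1 ratio)
n(HCl) consumed by analyte = 0.03273 − 0.01938 = 0.01335 mol
From the 1:2 ratio, n(MgO) = 1/2 × 0.01335 = 6.676 × 10^-3 mol
mass of MgO = 6.676 × 10^-3 × 40.30 = 0.2690 g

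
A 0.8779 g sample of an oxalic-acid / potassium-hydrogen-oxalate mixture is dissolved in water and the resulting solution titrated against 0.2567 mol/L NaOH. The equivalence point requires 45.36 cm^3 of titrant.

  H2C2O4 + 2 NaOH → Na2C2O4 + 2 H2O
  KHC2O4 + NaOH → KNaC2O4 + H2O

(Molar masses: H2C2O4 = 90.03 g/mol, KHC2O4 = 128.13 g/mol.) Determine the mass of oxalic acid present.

n(NaOH) = 0.04536 × 0.2567 = 0.01164 mol
Let x = n(H2C2O4), y = n(KHC2O4).
Titrant: 2x + 1y = 0.01164;  mass: 90.03x + 128.13y = 0.8779
Solving, x = 3.694 × 10^-3 mol, y = 4.256 × 10^-3 mol
mass of H2C2O4 = 3.694 × 10^-3 × 90.03 = 0.3326 g

0.3326 g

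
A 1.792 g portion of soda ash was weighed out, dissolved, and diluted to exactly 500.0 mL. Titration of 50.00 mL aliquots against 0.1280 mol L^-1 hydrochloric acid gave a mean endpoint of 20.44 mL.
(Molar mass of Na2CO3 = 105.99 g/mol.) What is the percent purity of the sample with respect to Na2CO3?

77.37 %

Na2CO3 + 2 HCl → 2 NaCl + H2O + CO2
n(HCl) per titration = 0.02044 × 0.1280 = 2.616 × 10^-3 mol
From the 1:2 ratio, n(Na2CO3) in each aliquot = 1/2 × 2.616 × 10^-3 = 1.308 × 10^-3 mol
n(Na2CO3) in the whole flask = 1.308 × 10^-3 × 500.0/50.00 = 0.01308 mol
mass of Na2CO3 = 0.01308 × 105.99 = 1.387 g
% Na2CO3 = 1.387 / 1.792 × 100 = 77.37 %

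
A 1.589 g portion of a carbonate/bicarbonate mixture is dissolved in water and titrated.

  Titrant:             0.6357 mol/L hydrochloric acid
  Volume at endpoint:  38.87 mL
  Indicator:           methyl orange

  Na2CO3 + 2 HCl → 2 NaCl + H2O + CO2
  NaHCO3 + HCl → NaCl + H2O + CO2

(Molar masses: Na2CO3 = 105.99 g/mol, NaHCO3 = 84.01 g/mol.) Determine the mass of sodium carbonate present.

0.8319 g

n(HCl) = 0.03887 × 0.6357 = 0.02471 mol
Let x = n(Na2CO3), y = n(NaHCO3).
Titrant: 2x + 1y = 0.02471;  mass: 105.99x + 84.01y = 1.589
Solving, x = 7.849 × 10^-3 mol, y = 9.012 × 10^-3 mol
mass of Na2CO3 = 7.849 × 10^-3 × 105.99 = 0.8319 g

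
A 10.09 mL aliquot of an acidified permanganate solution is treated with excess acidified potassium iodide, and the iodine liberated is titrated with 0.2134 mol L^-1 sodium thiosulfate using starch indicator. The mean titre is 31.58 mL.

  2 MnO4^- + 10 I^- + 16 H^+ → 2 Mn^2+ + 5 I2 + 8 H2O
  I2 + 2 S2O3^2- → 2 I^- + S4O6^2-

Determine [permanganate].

0.1336 mol/L

n(S2O3^2-) = 0.03158 × 0.2134 = 6.739 × 10^-3 mol
n(I2) = n(S2O3^2-)/2 = 3.370 × 10^-3 mol
From the 2:5 ratio, n(MnO4^-) in the aliquot = 2/5 × 3.370 × 10^-3 = 1.348 × 10^-3 mol
[MnO4^-] = 1.348 × 10^-3 / 0.01009 = 0.1336 mol/L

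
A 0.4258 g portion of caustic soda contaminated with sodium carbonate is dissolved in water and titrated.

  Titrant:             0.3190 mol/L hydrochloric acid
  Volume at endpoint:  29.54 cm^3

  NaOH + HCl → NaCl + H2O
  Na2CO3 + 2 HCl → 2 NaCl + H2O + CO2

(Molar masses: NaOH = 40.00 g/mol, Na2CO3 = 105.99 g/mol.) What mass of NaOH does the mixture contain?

n(HCl) = 0.02954 × 0.3190 = 9.423 × 10^-3 mol
Let x = n(NaOH), y = n(Na2CO3).
Titrant: 1x + 2y = 9.423 × 10^-3;  mass: 40.00x + 105.99y = 0.4258
Solving, x = 5.663 × 10^-3 mol, y = 1.880 × 10^-3 mol
mass of NaOH = 5.663 × 10^-3 × 40.00 = 0.2265 g

0.2265 g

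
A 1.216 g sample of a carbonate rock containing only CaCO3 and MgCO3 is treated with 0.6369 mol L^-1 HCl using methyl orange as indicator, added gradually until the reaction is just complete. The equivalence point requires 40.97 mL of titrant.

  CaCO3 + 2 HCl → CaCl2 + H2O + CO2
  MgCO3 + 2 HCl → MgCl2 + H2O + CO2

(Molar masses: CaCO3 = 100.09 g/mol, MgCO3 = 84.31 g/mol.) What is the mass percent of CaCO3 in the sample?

n(HCl) = 0.04097 × 0.6369 = 0.02609 mol
Let x = n(CaCO3), y = n(MgCO3).
Titrant: 2x + 2y = 0.02609;  mass: 100.09x + 84.31y = 1.216
Solving, x = 7.352 × 10^-3 mol, y = 5.695 × 10^-3 mol
mass of CaCO3 = 7.352 × 10^-3 × 100.09 = 0.7359 g
% CaCO3 = 0.7359 / 1.216 × 100 = 60.52 %

60.52 %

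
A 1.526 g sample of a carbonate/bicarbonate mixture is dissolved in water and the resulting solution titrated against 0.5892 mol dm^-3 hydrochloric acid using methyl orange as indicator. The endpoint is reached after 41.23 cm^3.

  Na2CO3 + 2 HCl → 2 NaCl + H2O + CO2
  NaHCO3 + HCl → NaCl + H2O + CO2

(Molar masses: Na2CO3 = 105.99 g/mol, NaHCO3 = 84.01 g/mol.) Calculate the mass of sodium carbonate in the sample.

0.8797 g

n(HCl) = 0.04123 × 0.5892 = 0.02429 mol
Let x = n(Na2CO3), y = n(NaHCO3).
Titrant: 2x + 1y = 0.02429;  mass: 105.99x + 84.01y = 1.526
Solving, x = 8.300 × 10^-3 mol, y = 7.693 × 10^-3 mol
mass of Na2CO3 = 8.300 × 10^-3 × 105.99 = 0.8797 g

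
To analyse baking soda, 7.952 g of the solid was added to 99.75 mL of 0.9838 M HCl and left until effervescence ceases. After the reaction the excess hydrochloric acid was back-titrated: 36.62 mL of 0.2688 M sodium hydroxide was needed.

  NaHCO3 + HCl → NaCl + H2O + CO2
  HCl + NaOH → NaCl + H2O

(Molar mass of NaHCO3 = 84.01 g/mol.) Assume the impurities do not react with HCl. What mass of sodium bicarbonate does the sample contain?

n(HCl) added = 0.09975 × 0.9838 = 0.09813 mol
n(NaOH) used in back-titration = 0.03662 × 0.2688 = 9.843 × 10^-3 mol
n(HCl) left over = 9.843 × 10^-3 mol (1:1 ratio)
n(HCl) consumed by analyte = 0.09813 − 9.843 × 10^-3 = 0.08829 mol
n(NaHCO3) = 0.08829 mol (1:1 ratio)
mass of NaHCO3 = 0.08829 × 84.01 = 7.417 g

7.417 g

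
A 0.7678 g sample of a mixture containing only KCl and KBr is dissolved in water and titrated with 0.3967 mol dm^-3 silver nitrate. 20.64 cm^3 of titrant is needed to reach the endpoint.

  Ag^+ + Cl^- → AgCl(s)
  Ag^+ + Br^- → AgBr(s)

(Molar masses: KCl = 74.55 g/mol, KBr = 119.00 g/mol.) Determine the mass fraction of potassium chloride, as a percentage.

n(AgNO3) = 0.02064 × 0.3967 = 8.188 × 10^-3 mol
Let x = n(KCl), y = n(KBr).
Titrant: 1x + 1y = 8.188 × 10^-3;  mass: 74.55x + 119.00y = 0.7678
Solving, x = 4.647 × 10^-3 mol, y = 3.541 × 10^-3 mol
mass of KCl = 4.647 × 10^-3 × 74.55 = 0.3464 g
% KCl = 0.3464 / 0.7678 × 100 = 45.12 %

45.12 %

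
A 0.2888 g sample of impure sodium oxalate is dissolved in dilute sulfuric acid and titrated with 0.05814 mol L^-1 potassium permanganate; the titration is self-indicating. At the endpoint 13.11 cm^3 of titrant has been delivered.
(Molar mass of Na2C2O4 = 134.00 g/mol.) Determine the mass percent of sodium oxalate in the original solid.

88.41 %

2 MnO4^- + 5 C2O4^2- + 16 H^+ → 2 Mn^2+ + 10 CO2 + 8 H2O
n(KMnO4) = 0.01311 L × 0.05814 mol/L = 7.622 × 10^-4 mol
From the 5:2 ratio, n(Na2C2O4) = 5/2 × 7.622 × 10^-4 = 1.906 × 10^-3 mol
mass of Na2C2O4 = 1.906 × 10^-3 × 134.00 g/mol = 0.2553 g
% Na2C2O4 = 0.2553 / 0.2888 × 100 = 88.41 %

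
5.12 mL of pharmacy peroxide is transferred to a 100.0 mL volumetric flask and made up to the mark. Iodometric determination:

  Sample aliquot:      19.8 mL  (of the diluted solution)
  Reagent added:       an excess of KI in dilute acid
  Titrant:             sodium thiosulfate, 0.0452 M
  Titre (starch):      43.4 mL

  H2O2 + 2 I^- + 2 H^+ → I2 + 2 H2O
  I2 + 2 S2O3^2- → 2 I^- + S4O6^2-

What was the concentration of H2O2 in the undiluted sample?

n(S2O3^2-) = 0.0434 × 0.0452 = 1.96 × 10^-3 mol
n(I2) = n(S2O3^2-)/2 = 9.81 × 10^-4 mol
n(H2O2) in the aliquot = 9.81 × 10^-4 mol (1:1 ratio)
[H2O2]_dilute = 9.81 × 10^-4 / 0.0198 = 0.0495 mol/L
[H2O2]_original = 0.0495 × 100.0/5.12 = 0.968 mol/L

0.968 M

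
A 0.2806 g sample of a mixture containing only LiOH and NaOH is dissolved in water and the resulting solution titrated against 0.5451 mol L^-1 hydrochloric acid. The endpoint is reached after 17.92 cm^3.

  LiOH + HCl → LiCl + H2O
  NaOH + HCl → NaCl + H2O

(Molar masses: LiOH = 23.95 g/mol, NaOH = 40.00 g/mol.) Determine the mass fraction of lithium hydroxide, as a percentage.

58.57 %

n(HCl) = 0.01792 × 0.5451 = 9.768 × 10^-3 mol
Let x = n(LiOH), y = n(NaOH).
Titrant: 1x + 1y = 9.768 × 10^-3;  mass: 23.95x + 40.00y = 0.2806
Solving, x = 6.862 × 10^-3 mol, y = 2.907 × 10^-3 mol
mass of LiOH = 6.862 × 10^-3 × 23.95 = 0.1643 g
% LiOH = 0.1643 / 0.2806 × 100 = 58.57 %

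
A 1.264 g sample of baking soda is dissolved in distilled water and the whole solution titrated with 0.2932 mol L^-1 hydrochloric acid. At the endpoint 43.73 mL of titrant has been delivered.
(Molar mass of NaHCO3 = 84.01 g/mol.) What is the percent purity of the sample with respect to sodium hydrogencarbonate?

NaHCO3 + HCl → NaCl + H2O + CO2
n(HCl) = 0.04373 L × 0.2932 mol/L = 0.01282 mol
n(NaHCO3) = 0.01282 mol (1:1 ratio)
mass of NaHCO3 = 0.01282 × 84.01 g/mol = 1.077 g
% NaHCO3 = 1.077 / 1.264 × 100 = 85.22 %

85.22 %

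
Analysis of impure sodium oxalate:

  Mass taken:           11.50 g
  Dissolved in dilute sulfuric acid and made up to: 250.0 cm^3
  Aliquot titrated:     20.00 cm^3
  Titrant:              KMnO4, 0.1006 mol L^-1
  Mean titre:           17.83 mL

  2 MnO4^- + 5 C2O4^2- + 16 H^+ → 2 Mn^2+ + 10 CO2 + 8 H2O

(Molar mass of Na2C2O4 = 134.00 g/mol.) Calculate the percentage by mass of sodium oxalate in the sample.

65.31 %

n(KMnO4) per titration = 0.01783 × 0.1006 = 1.794 × 10^-3 mol
From the 5:2 ratio, n(Na2C2O4) in each aliquot = 5/2 × 1.794 × 10^-3 = 4.484 × 10^-3 mol
n(Na2C2O4) in the whole flask = 4.484 × 10^-3 × 250.0/20.00 = 0.05605 mol
mass of Na2C2O4 = 0.05605 × 134.00 = 7.511 g
% Na2C2O4 = 7.511 / 11.50 × 100 = 65.31 %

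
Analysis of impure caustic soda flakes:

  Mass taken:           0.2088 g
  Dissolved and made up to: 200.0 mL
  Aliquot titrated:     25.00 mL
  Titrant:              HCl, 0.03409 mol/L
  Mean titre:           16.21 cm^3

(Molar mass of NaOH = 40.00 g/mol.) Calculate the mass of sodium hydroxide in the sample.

NaOH + HCl → NaCl + H2O
n(HCl) per titration = 0.01621 × 0.03409 = 5.526 × 10^-4 mol
n(NaOH) in each aliquot = 5.526 × 10^-4 mol (1:1 ratio)
n(NaOH) in the whole flask = 5.526 × 10^-4 × 200.0/25.00 = 4.421 × 10^-3 mol
mass of NaOH = 4.421 × 10^-3 × 40.00 = 0.1768 g

0.1768 g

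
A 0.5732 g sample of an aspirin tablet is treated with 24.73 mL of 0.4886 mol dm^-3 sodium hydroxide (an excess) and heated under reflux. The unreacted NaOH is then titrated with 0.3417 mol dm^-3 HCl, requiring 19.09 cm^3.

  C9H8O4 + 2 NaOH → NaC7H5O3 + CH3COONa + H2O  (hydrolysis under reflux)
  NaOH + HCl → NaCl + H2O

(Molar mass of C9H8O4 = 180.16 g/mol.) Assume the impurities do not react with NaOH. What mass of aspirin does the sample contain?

n(NaOH) added = 0.02473 × 0.4886 = 0.01208 mol
n(HCl) used in back-titration = 0.01909 × 0.3417 = 6.523 × 10^-3 mol
n(NaOH) left over = 6.523 × 10^-3 mol (1:1 ratio)
n(NaOH) consumed by analyte = 0.01208 − 6.523 × 10^-3 = 5.560 × 10^-3 mol
From the 1:2 ratio, n(C9H8O4) = 1/2 × 5.560 × 10^-3 = 2.780 × 10^-3 mol
mass of C9H8O4 = 2.780 × 10^-3 × 180.16 = 0.5008 g

0.5008 g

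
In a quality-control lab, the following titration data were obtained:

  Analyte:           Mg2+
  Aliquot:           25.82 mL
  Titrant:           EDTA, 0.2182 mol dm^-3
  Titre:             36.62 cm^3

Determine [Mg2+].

Mg^2+ + EDTA^4- → [Mg(EDTA)]^2-
n(EDTA) = 0.03662 L × 0.2182 mol/L = 7.990 × 10^-3 mol
n(Mg2+) = 7.990 × 10^-3 mol (1:1 mole ratio)
[Mg2+] = 7.990 × 10^-3 mol / 0.02582 L = 0.3095 mol/L

0.3095 mol/L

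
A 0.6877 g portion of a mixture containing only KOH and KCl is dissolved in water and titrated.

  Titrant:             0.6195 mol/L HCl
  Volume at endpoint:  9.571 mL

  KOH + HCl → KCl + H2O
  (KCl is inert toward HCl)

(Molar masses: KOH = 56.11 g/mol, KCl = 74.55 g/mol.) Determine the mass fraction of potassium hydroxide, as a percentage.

n(HCl) = 0.009571 × 0.6195 = 5.929 × 10^-3 mol
Let x = n(KOH), y = n(KCl).
Titrant: 1x = 5.929 × 10^-3;  mass: 56.11x + 74.55y = 0.6877
Solving, x = 5.929 × 10^-3 mol, y = 4.762 × 10^-3 mol
mass of KOH = 5.929 × 10^-3 × 56.11 = 0.3327 g
% KOH = 0.3327 / 0.6877 × 100 = 48.38 %

48.38 %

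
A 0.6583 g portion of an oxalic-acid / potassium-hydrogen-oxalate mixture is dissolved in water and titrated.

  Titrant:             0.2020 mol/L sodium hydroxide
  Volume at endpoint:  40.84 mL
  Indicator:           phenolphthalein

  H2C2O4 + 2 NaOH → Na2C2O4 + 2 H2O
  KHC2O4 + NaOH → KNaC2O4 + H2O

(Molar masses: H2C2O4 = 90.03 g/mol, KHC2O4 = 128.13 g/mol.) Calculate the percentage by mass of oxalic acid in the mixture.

n(NaOH) = 0.04084 × 0.2020 = 8.250 × 10^-3 mol
Let x = n(H2C2O4), y = n(KHC2O4).
Titrant: 2x + 1y = 8.250 × 10^-3;  mass: 90.03x + 128.13y = 0.6583
Solving, x = 2.399 × 10^-3 mol, y = 3.452 × 10^-3 mol
mass of H2C2O4 = 2.399 × 10^-3 × 90.03 = 0.2160 g
% H2C2O4 = 0.2160 / 0.6583 × 100 = 32.80 %

32.80 %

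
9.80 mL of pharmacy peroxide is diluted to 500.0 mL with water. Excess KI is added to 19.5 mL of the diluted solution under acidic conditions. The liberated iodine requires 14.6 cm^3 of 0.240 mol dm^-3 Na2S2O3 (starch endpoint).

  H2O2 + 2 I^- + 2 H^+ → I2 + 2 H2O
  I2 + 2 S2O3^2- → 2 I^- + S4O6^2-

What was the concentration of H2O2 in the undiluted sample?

n(S2O3^2-) = 0.0146 × 0.240 = 3.50 × 10^-3 mol
n(I2) = n(S2O3^2-)/2 = 1.75 × 10^-3 mol
n(H2O2) in the aliquot = 1.75 × 10^-3 mol (1:1 ratio)
[H2O2]_dilute = 1.75 × 10^-3 / 0.0195 = 0.0898 mol/L
[H2O2]_original = 0.0898 × 500.0/9.80 = 4.58 mol/L

4.58 mol/L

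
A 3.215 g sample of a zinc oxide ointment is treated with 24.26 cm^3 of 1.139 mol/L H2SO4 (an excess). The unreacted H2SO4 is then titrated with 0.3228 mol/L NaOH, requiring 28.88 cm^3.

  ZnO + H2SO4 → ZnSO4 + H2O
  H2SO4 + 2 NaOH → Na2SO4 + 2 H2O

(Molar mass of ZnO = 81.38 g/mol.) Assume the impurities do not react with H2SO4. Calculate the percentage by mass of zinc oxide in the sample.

n(H2SO4) added = 0.02426 × 1.139 = 0.02763 mol
n(NaOH) used in back-titration = 0.02888 × 0.3228 = 9.322 × 10^-3 mol
From the 1:2 ratio, n(H2SO4) left over = 1/2 × 9.322 × 10^-3 = 4.661 × 10^-3 mol
n(H2SO4) consumed by analyte = 0.02763 − 4.661 × 10^-3 = 0.02297 mol
n(ZnO) = 0.02297 mol (1:1 ratio)
mass of ZnO = 0.02297 × 81.38 = 1.869 g
% ZnO = 1.869 / 3.215 × 100 = 58.15 %

58.15 %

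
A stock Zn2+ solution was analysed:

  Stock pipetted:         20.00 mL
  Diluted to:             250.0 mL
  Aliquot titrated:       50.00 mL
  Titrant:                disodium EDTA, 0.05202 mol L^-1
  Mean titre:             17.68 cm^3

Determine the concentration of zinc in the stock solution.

0.2299 mol/L

Zn^2+ + EDTA^4- → [Zn(EDTA)]^2-
n(EDTA) = 0.01768 × 0.05202 = 9.197 × 10^-4 mol
n(Zn2+) in the aliquot = 9.197 × 10^-4 mol (1:1 ratio)
[Zn2+]_dilute = 9.197 × 10^-4 / 0.05000 = 0.01839 mol/L
Dilution factor = 250.0 / 20.00 = 12.50
[Zn2+]_stock = 0.01839 × 12.50 = 0.2299 mol/L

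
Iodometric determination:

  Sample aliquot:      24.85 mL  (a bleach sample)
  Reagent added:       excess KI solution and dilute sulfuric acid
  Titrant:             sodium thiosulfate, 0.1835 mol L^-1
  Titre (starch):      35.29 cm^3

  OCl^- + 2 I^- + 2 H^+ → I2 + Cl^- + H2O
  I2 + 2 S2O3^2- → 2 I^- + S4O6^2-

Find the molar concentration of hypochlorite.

0.1303 mol/L

n(S2O3^2-) = 0.03529 × 0.1835 = 6.476 × 10^-3 mol
n(I2) = n(S2O3^2-)/2 = 3.238 × 10^-3 mol
n(OCl^-) in the aliquot = 3.238 × 10^-3 mol (1:1 ratio)
[OCl^-] = 3.238 × 10^-3 / 0.02485 = 0.1303 mol/L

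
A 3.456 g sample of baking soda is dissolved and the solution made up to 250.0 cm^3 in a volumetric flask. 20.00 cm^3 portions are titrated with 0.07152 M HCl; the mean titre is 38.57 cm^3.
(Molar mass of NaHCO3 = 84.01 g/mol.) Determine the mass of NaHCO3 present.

2.897 g

NaHCO3 + HCl → NaCl + H2O + CO2
n(HCl) per titration = 0.03857 × 0.07152 = 2.759 × 10^-3 mol
n(NaHCO3) in each aliquot = 2.759 × 10^-3 mol (1:1 ratio)
n(NaHCO3) in the whole flask = 2.759 × 10^-3 × 250.0/20.00 = 0.03448 mol
mass of NaHCO3 = 0.03448 × 84.01 = 2.897 g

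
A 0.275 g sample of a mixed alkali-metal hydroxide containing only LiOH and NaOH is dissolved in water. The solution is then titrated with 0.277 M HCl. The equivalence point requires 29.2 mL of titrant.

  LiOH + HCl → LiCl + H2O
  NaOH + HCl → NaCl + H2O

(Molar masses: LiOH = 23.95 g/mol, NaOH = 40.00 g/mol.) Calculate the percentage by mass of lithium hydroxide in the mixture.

26.3 %

n(HCl) = 0.0292 × 0.277 = 8.09 × 10^-3 mol
Let x = n(LiOH), y = n(NaOH).
Titrant: 1x + 1y = 8.09 × 10^-3;  mass: 23.95x + 40.00y = 0.275
Solving, x = 3.02 × 10^-3 mol, y = 5.06 × 10^-3 mol
mass of LiOH = 3.02 × 10^-3 × 23.95 = 0.0724 g
% LiOH = 0.0724 / 0.275 × 100 = 26.3 %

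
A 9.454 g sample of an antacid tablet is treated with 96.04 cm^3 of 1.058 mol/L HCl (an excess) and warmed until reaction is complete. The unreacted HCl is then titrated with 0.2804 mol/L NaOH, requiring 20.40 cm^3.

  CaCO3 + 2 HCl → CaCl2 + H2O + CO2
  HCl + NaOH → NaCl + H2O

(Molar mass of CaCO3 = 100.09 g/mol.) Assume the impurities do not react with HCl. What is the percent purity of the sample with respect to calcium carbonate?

50.76 %

n(HCl) added = 0.09604 × 1.058 = 0.1016 mol
n(NaOH) used in back-titration = 0.02040 × 0.2804 = 5.720 × 10^-3 mol
n(HCl) left over = 5.720 × 10^-3 mol (1:1 ratio)
n(HCl) consumed by analyte = 0.1016 − 5.720 × 10^-3 = 0.09589 mol
From the 1:2 ratio, n(CaCO3) = 1/2 × 0.09589 = 0.04795 mol
mass of CaCO3 = 0.04795 × 100.09 = 4.799 g
% CaCO3 = 4.799 / 9.454 × 100 = 50.76 %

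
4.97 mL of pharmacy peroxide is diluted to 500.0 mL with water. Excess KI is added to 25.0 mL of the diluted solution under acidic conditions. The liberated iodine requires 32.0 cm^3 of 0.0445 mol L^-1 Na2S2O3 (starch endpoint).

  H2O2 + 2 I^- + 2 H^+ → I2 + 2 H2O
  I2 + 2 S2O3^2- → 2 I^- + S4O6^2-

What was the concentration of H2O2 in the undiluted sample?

n(S2O3^2-) = 0.0320 × 0.0445 = 1.42 × 10^-3 mol
n(I2) = n(S2O3^2-)/2 = 7.12 × 10^-4 mol
n(H2O2) in the aliquot = 7.12 × 10^-4 mol (1:1 ratio)
[H2O2]_dilute = 7.12 × 10^-4 / 0.0250 = 0.0285 mol/L
[H2O2]_original = 0.0285 × 500.0/4.97 = 2.87 mol/L

2.87 mol/L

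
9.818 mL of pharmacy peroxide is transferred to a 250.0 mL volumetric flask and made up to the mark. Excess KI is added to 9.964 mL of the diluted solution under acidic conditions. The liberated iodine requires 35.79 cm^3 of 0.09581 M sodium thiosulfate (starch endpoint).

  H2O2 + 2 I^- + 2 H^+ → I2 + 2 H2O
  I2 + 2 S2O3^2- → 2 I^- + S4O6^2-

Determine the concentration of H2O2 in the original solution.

n(S2O3^2-) = 0.03579 × 0.09581 = 3.429 × 10^-3 mol
n(I2) = n(S2O3^2-)/2 = 1.715 × 10^-3 mol
n(H2O2) in the aliquot = 1.715 × 10^-3 mol (1:1 ratio)
[H2O2]_dilute = 1.715 × 10^-3 / 0.009964 = 0.1721 mol/L
[H2O2]_original = 0.1721 × 250.0/9.818 = 4.382 mol/L

4.382 M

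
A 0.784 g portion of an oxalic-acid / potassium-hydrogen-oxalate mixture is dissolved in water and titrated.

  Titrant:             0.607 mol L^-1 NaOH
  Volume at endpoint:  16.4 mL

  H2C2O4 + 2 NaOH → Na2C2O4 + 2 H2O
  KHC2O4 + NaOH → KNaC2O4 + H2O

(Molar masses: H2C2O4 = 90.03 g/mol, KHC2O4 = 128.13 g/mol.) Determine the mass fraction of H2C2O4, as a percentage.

n(NaOH) = 0.0164 × 0.607 = 9.95 × 10^-3 mol
Let x = n(H2C2O4), y = n(KHC2O4).
Titrant: 2x + 1y = 9.95 × 10^-3;  mass: 90.03x + 128.13y = 0.784
Solving, x = 2.96 × 10^-3 mol, y = 4.04 × 10^-3 mol
mass of H2C2O4 = 2.96 × 10^-3 × 90.03 = 0.266 g
% H2C2O4 = 0.266 / 0.784 × 100 = 34.0 %

34.0 %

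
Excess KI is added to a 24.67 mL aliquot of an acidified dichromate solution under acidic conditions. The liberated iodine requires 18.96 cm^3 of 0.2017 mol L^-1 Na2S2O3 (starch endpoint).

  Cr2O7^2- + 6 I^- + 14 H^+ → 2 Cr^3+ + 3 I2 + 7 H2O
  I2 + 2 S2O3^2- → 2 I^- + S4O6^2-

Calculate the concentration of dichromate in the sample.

n(S2O3^2-) = 0.01896 × 0.2017 = 3.824 × 10^-3 mol
n(I2) = n(S2O3^2-)/2 = 1.912 × 10^-3 mol
From the 1:3 ratio, n(Cr2O7^2-) in the aliquot = 1/3 × 1.912 × 10^-3 = 6.374 × 10^-4 mol
[Cr2O7^2-] = 6.374 × 10^-4 / 0.02467 = 0.02584 mol/L

0.02584 mol/L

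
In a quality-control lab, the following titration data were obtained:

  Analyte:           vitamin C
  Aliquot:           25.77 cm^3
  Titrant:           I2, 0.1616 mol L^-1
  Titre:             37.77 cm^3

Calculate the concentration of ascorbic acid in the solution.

C6H8O6 + I2 → C6H6O6 + 2 HI
n(I2) = 0.03777 L × 0.1616 mol/L = 6.104 × 10^-3 mol
n(C6H8O6) = 6.104 × 10^-3 mol (1:1 mole ratio)
[C6H8O6] = 6.104 × 10^-3 mol / 0.02577 L = 0.2369 mol/L

0.2369 mol/L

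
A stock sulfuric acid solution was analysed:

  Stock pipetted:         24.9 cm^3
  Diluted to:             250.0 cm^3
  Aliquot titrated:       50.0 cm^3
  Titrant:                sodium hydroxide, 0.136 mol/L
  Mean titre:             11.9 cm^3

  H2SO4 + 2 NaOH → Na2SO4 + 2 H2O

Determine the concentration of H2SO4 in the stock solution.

n(NaOH) = 0.0119 × 0.136 = 1.62 × 10^-3 mol
From the 1:2 ratio, n(H2SO4) in the aliquot = 1/2 × 1.62 × 10^-3 = 8.09 × 10^-4 mol
[H2SO4]_dilute = 8.09 × 10^-4 / 0.0500 = 0.0162 mol/L
Dilution factor = 250.0 / 24.9 = 10.04
[H2SO4]_stock = 0.0162 × 10.04 = 0.162 mol/L

0.162 mol/L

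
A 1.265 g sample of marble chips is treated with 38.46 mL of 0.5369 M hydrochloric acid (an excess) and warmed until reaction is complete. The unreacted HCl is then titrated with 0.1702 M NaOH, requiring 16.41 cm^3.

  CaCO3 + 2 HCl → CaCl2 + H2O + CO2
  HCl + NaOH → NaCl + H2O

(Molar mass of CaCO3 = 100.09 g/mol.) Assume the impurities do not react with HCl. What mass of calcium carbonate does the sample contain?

0.8936 g

n(HCl) added = 0.03846 × 0.5369 = 0.02065 mol
n(NaOH) used in back-titration = 0.01641 × 0.1702 = 2.793 × 10^-3 mol
n(HCl) left over = 2.793 × 10^-3 mol (1:1 ratio)
n(HCl) consumed by analyte = 0.02065 − 2.793 × 10^-3 = 0.01786 mol
From the 1:2 ratio, n(CaCO3) = 1/2 × 0.01786 = 8.928 × 10^-3 mol
mass of CaCO3 = 8.928 × 10^-3 × 100.09 = 0.8936 g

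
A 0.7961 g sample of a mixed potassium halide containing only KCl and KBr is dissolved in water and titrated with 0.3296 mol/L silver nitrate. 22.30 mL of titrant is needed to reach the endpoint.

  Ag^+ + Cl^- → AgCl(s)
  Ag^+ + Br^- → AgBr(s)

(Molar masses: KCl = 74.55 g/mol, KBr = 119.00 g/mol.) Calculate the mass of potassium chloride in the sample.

0.1318 g

n(AgNO3) = 0.02230 × 0.3296 = 7.350 × 10^-3 mol
Let x = n(KCl), y = n(KBr).
Titrant: 1x + 1y = 7.350 × 10^-3;  mass: 74.55x + 119.00y = 0.7961
Solving, x = 1.767 × 10^-3 mol, y = 5.583 × 10^-3 mol
mass of KCl = 1.767 × 10^-3 × 74.55 = 0.1318 g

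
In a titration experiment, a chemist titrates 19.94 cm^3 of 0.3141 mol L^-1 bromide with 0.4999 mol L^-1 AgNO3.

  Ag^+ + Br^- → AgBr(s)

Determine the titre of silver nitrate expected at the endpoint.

n(Br-) = 0.01994 L × 0.3141 mol/L = 6.263 × 10^-3 mol
n(AgNO3) = 6.263 × 10^-3 mol (1:1 stoichiometry)
V(AgNO3) = 6.263 × 10^-3 mol / 0.4999 mol/L = 0.01253 L = 12.53 mL

12.53 mL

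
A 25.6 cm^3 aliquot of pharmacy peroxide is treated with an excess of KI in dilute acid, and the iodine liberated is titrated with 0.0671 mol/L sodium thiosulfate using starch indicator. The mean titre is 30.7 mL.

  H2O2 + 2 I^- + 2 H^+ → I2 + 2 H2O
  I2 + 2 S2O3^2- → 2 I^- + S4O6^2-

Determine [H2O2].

n(S2O3^2-) = 0.0307 × 0.0671 = 2.06 × 10^-3 mol
n(I2) = n(S2O3^2-)/2 = 1.03 × 10^-3 mol
n(H2O2) in the aliquot = 1.03 × 10^-3 mol (1:1 ratio)
[H2O2] = 1.03 × 10^-3 / 0.0256 = 0.0402 mol/L

0.0402 mol/L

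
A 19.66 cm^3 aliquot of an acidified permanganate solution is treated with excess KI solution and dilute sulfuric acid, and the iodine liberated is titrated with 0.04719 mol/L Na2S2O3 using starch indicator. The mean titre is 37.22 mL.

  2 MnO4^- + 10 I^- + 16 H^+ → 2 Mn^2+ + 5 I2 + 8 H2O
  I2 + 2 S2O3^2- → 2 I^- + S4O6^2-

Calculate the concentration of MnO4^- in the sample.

n(S2O3^2-) = 0.03722 × 0.04719 = 1.756 × 10^-3 mol
n(I2) = n(S2O3^2-)/2 = 8.782 × 10^-4 mol
From the 2:5 ratio, n(MnO4^-) in the aliquot = 2/5 × 8.782 × 10^-4 = 3.513 × 10^-4 mol
[MnO4^-] = 3.513 × 10^-4 / 0.01966 = 0.01787 mol/L

0.01787 mol/L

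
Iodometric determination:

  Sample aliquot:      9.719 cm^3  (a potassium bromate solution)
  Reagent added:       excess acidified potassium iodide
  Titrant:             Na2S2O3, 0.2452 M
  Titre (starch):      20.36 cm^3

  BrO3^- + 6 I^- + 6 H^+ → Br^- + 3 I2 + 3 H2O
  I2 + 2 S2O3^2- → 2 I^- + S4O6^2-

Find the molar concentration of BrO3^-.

0.08561 M

n(S2O3^2-) = 0.02036 × 0.2452 = 4.992 × 10^-3 mol
n(I2) = n(S2O3^2-)/2 = 2.496 × 10^-3 mol
From the 1:3 ratio, n(BrO3^-) in the aliquot = 1/3 × 2.496 × 10^-3 = 8.320 × 10^-4 mol
[BrO3^-] = 8.320 × 10^-4 / 0.009719 = 0.08561 mol/L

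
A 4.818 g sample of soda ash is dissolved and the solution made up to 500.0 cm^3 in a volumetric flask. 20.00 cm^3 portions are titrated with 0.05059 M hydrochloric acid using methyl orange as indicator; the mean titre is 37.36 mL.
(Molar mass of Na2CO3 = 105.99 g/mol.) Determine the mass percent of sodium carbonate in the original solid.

Na2CO3 + 2 HCl → 2 NaCl + H2O + CO2
n(HCl) per titration = 0.03736 × 0.05059 = 1.890 × 10^-3 mol
From the 1:2 ratio, n(Na2CO3) in each aliquot = 1/2 × 1.890 × 10^-3 = 9.450 × 10^-4 mol
n(Na2CO3) in the whole flask = 9.450 × 10^-4 × 500.0/20.00 = 0.02363 mol
mass of Na2CO3 = 0.02363 × 105.99 = 2.504 g
% Na2CO3 = 2.504 / 4.818 × 100 = 51.97 %

51.97 %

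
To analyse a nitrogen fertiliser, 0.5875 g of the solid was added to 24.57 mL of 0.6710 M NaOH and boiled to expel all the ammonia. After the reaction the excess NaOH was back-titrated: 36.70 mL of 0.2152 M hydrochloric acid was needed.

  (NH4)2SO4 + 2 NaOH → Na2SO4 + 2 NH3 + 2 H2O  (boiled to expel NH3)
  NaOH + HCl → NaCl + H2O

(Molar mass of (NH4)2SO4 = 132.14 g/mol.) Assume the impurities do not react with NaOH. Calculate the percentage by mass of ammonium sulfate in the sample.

96.59 %

n(NaOH) added = 0.02457 × 0.6710 = 0.01649 mol
n(HCl) used in back-titration = 0.03670 × 0.2152 = 7.898 × 10^-3 mol
n(NaOH) left over = 7.898 × 10^-3 mol (1:1 ratio)
n(NaOH) consumed by analyte = 0.01649 − 7.898 × 10^-3 = 8.589 × 10^-3 mol
From the 1:2 ratio, n((NH4)2SO4) = 1/2 × 8.589 × 10^-3 = 4.294 × 10^-3 mol
mass of (NH4)2SO4 = 4.294 × 10^-3 × 132.14 = 0.5675 g
% (NH4)2SO4 = 0.5675 / 0.5875 × 100 = 96.59 %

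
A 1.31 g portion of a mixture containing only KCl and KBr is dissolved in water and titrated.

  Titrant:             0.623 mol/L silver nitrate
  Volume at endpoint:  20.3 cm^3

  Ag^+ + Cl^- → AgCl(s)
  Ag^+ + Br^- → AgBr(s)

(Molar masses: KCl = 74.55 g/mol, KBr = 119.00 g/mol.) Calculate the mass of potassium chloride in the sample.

0.327 g

n(AgNO3) = 0.0203 × 0.623 = 0.0126 mol
Let x = n(KCl), y = n(KBr).
Titrant: 1x + 1y = 0.0126;  mass: 74.55x + 119.00y = 1.31
Solving, x = 4.39 × 10^-3 mol, y = 8.26 × 10^-3 mol
mass of KCl = 4.39 × 10^-3 × 74.55 = 0.327 g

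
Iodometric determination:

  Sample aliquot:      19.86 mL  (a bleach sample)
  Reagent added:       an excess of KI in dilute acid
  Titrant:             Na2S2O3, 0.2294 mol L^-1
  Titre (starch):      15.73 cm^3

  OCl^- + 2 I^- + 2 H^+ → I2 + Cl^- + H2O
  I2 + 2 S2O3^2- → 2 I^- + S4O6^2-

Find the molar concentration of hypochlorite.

0.09085 mol/L

n(S2O3^2-) = 0.01573 × 0.2294 = 3.608 × 10^-3 mol
n(I2) = n(S2O3^2-)/2 = 1.804 × 10^-3 mol
n(OCl^-) in the aliquot = 1.804 × 10^-3 mol (1:1 ratio)
[OCl^-] = 1.804 × 10^-3 / 0.01986 = 0.09085 mol/L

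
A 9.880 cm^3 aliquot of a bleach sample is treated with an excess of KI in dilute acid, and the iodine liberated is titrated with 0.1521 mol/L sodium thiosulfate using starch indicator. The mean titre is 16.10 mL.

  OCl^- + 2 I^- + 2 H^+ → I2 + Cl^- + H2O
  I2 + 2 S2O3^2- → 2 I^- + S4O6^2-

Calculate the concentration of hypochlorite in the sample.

0.1239 mol/L

n(S2O3^2-) = 0.01610 × 0.1521 = 2.449 × 10^-3 mol
n(I2) = n(S2O3^2-)/2 = 1.224 × 10^-3 mol
n(OCl^-) in the aliquot = 1.224 × 10^-3 mol (1:1 ratio)
[OCl^-] = 1.224 × 10^-3 / 0.009880 = 0.1239 mol/L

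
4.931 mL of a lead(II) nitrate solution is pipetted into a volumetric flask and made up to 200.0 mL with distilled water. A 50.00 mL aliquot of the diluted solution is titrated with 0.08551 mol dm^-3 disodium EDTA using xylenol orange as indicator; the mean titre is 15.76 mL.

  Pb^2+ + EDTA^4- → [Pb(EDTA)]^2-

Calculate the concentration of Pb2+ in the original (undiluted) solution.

1.093 mol/L

n(EDTA) = 0.01576 × 0.08551 = 1.348 × 10^-3 mol
n(Pb2+) in the aliquot = 1.348 × 10^-3 mol (1:1 ratio)
[Pb2+]_dilute = 1.348 × 10^-3 / 0.05000 = 0.02695 mol/L
Dilution factor = 200.0 / 4.931 = 40.56
[Pb2+]_stock = 0.02695 × 40.56 = 1.093 mol/L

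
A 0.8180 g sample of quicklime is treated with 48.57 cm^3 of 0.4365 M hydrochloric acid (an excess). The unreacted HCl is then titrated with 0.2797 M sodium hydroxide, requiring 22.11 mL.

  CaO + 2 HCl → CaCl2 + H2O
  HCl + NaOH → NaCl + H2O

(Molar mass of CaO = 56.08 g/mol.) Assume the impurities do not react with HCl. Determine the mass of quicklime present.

n(HCl) added = 0.04857 × 0.4365 = 0.02120 mol
n(NaOH) used in back-titration = 0.02211 × 0.2797 = 6.184 × 10^-3 mol
n(HCl) left over = 6.184 × 10^-3 mol (1:1 ratio)
n(HCl) consumed by analyte = 0.02120 − 6.184 × 10^-3 = 0.01502 mol
From the 1:2 ratio, n(CaO) = 1/2 × 0.01502 = 7.508 × 10^-3 mol
mass of CaO = 7.508 × 10^-3 × 56.08 = 0.4211 g

0.4211 g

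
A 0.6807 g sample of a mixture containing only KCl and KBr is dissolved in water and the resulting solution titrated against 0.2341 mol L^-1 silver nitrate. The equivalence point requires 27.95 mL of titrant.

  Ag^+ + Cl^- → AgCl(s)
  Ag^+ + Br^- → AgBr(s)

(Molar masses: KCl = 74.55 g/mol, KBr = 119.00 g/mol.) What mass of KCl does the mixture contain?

n(AgNO3) = 0.02795 × 0.2341 = 6.543 × 10^-3 mol
Let x = n(KCl), y = n(KBr).
Titrant: 1x + 1y = 6.543 × 10^-3;  mass: 74.55x + 119.00y = 0.6807
Solving, x = 2.203 × 10^-3 mol, y = 4.340 × 10^-3 mol
mass of KCl = 2.203 × 10^-3 × 74.55 = 0.1642 g

0.1642 g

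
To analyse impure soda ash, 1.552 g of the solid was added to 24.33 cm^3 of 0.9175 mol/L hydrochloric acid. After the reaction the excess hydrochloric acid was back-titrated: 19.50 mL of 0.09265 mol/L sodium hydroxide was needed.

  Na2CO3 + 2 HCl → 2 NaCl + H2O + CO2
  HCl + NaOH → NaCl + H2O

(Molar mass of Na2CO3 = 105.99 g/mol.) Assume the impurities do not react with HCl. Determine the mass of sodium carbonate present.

n(HCl) added = 0.02433 × 0.9175 = 0.02232 mol
n(NaOH) used in back-titration = 0.01950 × 0.09265 = 1.807 × 10^-3 mol
n(HCl) left over = 1.807 × 10^-3 mol (1:1 ratio)
n(HCl) consumed by analyte = 0.02232 − 1.807 × 10^-3 = 0.02052 mol
From the 1:2 ratio, n(Na2CO3) = 1/2 × 0.02052 = 0.01026 mol
mass of Na2CO3 = 0.01026 × 105.99 = 1.087 g

1.087 g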